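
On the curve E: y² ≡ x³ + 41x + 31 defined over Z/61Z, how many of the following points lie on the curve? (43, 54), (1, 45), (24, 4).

(43, 54): 54² ≡ 49, rhs ≡ 49 → on.
(1, 45): 45² ≡ 12, rhs ≡ 12 → on.
(24, 4): 4² ≡ 16, rhs ≡ 16 → on.

3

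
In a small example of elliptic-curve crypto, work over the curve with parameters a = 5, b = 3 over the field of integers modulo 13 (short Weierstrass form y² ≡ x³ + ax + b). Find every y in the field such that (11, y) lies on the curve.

x³ + 5x + 3 = 1389 ≡ 11 (mod 13).
11 is a non-residue mod 13; no y exists.

none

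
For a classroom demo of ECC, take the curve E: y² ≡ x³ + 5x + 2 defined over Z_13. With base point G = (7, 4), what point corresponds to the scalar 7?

Double-and-add on 7 = (111)₂. Start with G = (7, 4) for the leading 1-bit.
double: tangent at (7, 4): λ = (3·7² + 5)/(2·4) ≡ 9/8. 8⁻¹ ≡ 5 (mod 13) since 8·5 = 40 ≡ 1, so λ ≡ 9·5 ≡ 6.
  x = λ² - 7 - 7 = 36 - 14 ≡ 9; y = λ·(7 - 9) - 4 ≡ 10. → (9, 10)
add G: (9, 10) + (7, 4). λ = (4 - 10)/(7 - 9) ≡ 7/11 mod 13. 11⁻¹ ≡ 6 (mod 13) since 11·6 = 66 ≡ 1, so λ ≡ 3.
  x = λ² - 9 - 7 = 9 - 16 ≡ 6; y = λ·(9 - 6) - 10 ≡ 12. → (6, 12)
double: tangent at (6, 12): λ = (3·6² + 5)/(2·12) ≡ 9/11. 11⁻¹ ≡ 6 (mod 13), so λ ≡ 9·6 ≡ 2.
  x = λ² - 6 - 6 = 4 - 12 ≡ 5; y = λ·(6 - 5) - 12 ≡ 3. → (5, 3)
add G: (5, 3) + (7, 4). λ = (4 - 3)/(7 - 5) ≡ 1/2 mod 13. 2⁻¹ ≡ 7 (mod 13), so λ ≡ 7.
  x = λ² - 5 - 7 = 49 - 12 ≡ 11; y = λ·(5 - 11) - 3 ≡ 7. → (11, 7)

(11, 7)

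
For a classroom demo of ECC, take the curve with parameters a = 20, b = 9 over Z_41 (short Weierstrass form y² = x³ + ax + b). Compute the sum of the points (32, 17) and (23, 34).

(25, 29)

(32, 17) + (23, 34). λ = (34 - 17)/(23 - 32) ≡ 17/32 mod 41. 32⁻¹ ≡ 9 (mod 41), so λ ≡ 30.
  x = λ² - 32 - 23 = 900 - 55 ≡ 25; y = λ·(32 - 25) - 17 ≡ 29. → (25, 29)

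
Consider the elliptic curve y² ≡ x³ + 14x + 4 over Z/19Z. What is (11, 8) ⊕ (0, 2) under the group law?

(5, 16)

(11, 8) + (0, 2). λ = (2 - 8)/(0 - 11) ≡ 13/8 mod 19. 8⁻¹ ≡ 12 (mod 19), so λ ≡ 4.
  x = λ² - 11 - 0 = 16 - 11 ≡ 5; y = λ·(11 - 5) - 8 ≡ 16. → (5, 16)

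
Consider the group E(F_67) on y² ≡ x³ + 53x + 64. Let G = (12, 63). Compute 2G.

(47, 7)

tangent at (12, 63): λ = (3·12² + 53)/(2·63) ≡ 16/59. 59⁻¹ ≡ 25 (mod 67), so λ ≡ 16·25 ≡ 65.
  x = λ² - 12 - 12 = 4225 - 24 ≡ 47; y = λ·(12 - 47) - 63 ≡ 7. → (47, 7)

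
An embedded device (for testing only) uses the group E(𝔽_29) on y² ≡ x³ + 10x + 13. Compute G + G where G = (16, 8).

tangent at (16, 8): λ = (3·16² + 10)/(2·8) ≡ 24/16. 16⁻¹ ≡ 20 (mod 29), so λ ≡ 24·20 ≡ 16.
  x = λ² - 16 - 16 = 256 - 32 ≡ 21; y = λ·(16 - 21) - 8 ≡ 28. → (21, 28)

(21, 28)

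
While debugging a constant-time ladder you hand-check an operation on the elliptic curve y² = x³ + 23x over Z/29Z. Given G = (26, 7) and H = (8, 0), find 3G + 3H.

(1, 13)

First 3G:
Repeated addition: build up to 3G.
2G: tangent at (26, 7): λ = (3·26² + 23)/(2·7) ≡ 21/14. 14⁻¹ ≡ 27 (mod 29), so λ ≡ 21·27 ≡ 16.
  x = λ² - 26 - 26 = 256 - 52 ≡ 1; y = λ·(26 - 1) - 7 ≡ 16. → (1, 16)
3G: (1, 16) + (26, 7). λ = (7 - 16)/(26 - 1) ≡ 20/25 mod 29. 25⁻¹ ≡ 7 (mod 29) since 25·7 = 175 ≡ 1, so λ ≡ 24.
  x = λ² - 1 - 26 = 576 - 27 ≡ 27; y = λ·(1 - 27) - 16 ≡ 27. → (27, 27)
3G = (27, 27).
Next 3H:
Repeated addition: build up to 3H.
2H: (8, 0) + (8, 0): same x and y₁ ≡ -y₂, so the sum is the point at infinity.
3H: the point at infinity + (8, 0) = (8, 0) (identity).
3H = (8, 0).
Finally 3G + 3H:
(27, 27) + (8, 0). λ = (0 - 27)/(8 - 27) ≡ 2/10 mod 29. 10⁻¹ ≡ 3 (mod 29), so λ ≡ 6.
  x = λ² - 27 - 8 = 36 - 35 ≡ 1; y = λ·(27 - 1) - 27 ≡ 13. → (1, 13)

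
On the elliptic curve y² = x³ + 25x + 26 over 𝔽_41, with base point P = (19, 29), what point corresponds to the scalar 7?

Double-and-add on 7 = (111)₂. Start with P = (19, 29) for the leading 1-bit.
double: tangent at (19, 29): λ = (3·19² + 25)/(2·29) ≡ 1/17. 17⁻¹ ≡ 29 (mod 41) since 17·29 = 493 ≡ 1, so λ ≡ 1·29 ≡ 29.
  x = λ² - 19 - 19 = 841 - 38 ≡ 24; y = λ·(19 - 24) - 29 ≡ 31. → (24, 31)
add P: (24, 31) + (19, 29). λ = (29 - 31)/(19 - 24) ≡ 39/36 mod 41. 36⁻¹ ≡ 8 (mod 41), so λ ≡ 25.
  x = λ² - 24 - 19 = 625 - 43 ≡ 8; y = λ·(24 - 8) - 31 ≡ 0. → (8, 0)
double: (8, 0) + (8, 0): same x and y₁ ≡ -y₂, so the sum is O.
add P: O + (19, 29) = (19, 29) (identity).

(19, 29)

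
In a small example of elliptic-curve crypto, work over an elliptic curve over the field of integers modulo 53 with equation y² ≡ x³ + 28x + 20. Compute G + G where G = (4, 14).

tangent at (4, 14): λ = (3·4² + 28)/(2·14) ≡ 23/28. 28⁻¹ ≡ 36 (mod 53) since 28·36 = 1008 ≡ 1, so λ ≡ 23·36 ≡ 33.
  x = λ² - 4 - 4 = 1089 - 8 ≡ 21; y = λ·(4 - 21) - 14 ≡ 8. → (21, 8)

(21, 8)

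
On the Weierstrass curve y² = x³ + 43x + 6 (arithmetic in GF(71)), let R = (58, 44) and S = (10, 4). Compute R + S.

(58, 44) + (10, 4). λ = (4 - 44)/(10 - 58) ≡ 31/23 mod 71. 23⁻¹ ≡ 34 (mod 71), so λ ≡ 60.
  x = λ² - 58 - 10 = 3600 - 68 ≡ 53; y = λ·(58 - 53) - 44 ≡ 43. → (53, 43)

(53, 43)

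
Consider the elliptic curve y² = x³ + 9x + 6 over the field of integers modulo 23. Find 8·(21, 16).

Write G = (21, 16).
Repeated addition: build up to 8G.
2G: tangent at (21, 16): λ = (3·21² + 9)/(2·16) ≡ 21/9. 9⁻¹ ≡ 18 (mod 23) since 9·18 = 162 ≡ 1, so λ ≡ 21·18 ≡ 10.
  x = λ² - 21 - 21 = 100 - 42 ≡ 12; y = λ·(21 - 12) - 16 ≡ 5. → (12, 5)
3G: (12, 5) + (21, 16). λ = (16 - 5)/(21 - 12) ≡ 11/9 mod 23. 9⁻¹ ≡ 18 (mod 23), so λ ≡ 14.
  x = λ² - 12 - 21 = 196 - 33 ≡ 2; y = λ·(12 - 2) - 5 ≡ 20. → (2, 20)
4G: (2, 20) + (21, 16). λ = (16 - 20)/(21 - 2) ≡ 19/19 mod 23. 19⁻¹ ≡ 17 (mod 23) since 19·17 = 323 ≡ 1, so λ ≡ 1.
  x = λ² - 2 - 21 = 1 - 23 ≡ 1; y = λ·(2 - 1) - 20 ≡ 4. → (1, 4)
5G: (1, 4) + (21, 16). λ = (16 - 4)/(21 - 1) ≡ 12/20 mod 23. 20⁻¹ ≡ 15 (mod 23), so λ ≡ 19.
  x = λ² - 1 - 21 = 361 - 22 ≡ 17; y = λ·(1 - 17) - 4 ≡ 14. → (17, 14)
6G: (17, 14) + (21, 16). λ = (16 - 14)/(21 - 17) ≡ 2/4 mod 23. 4⁻¹ ≡ 6 (mod 23), so λ ≡ 12.
  x = λ² - 17 - 21 = 144 - 38 ≡ 14; y = λ·(17 - 14) - 14 ≡ 22. → (14, 22)
7G: (14, 22) + (21, 16). λ = (16 - 22)/(21 - 14) ≡ 17/7 mod 23. 7⁻¹ ≡ 10 (mod 23) since 7·10 = 70 ≡ 1, so λ ≡ 9.
  x = λ² - 14 - 21 = 81 - 35 ≡ 0; y = λ·(14 - 0) - 22 ≡ 12. → (0, 12)
8G: (0, 12) + (21, 16). λ = (16 - 12)/(21 - 0) ≡ 4/21 mod 23. 21⁻¹ ≡ 11 (mod 23), so λ ≡ 21.
  x = λ² - 0 - 21 = 441 - 21 ≡ 6; y = λ·(0 - 6) - 12 ≡ 0. → (6, 0)

(6, 0)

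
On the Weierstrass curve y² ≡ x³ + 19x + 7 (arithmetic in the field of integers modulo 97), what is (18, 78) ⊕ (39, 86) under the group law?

(18, 78) + (39, 86). λ = (86 - 78)/(39 - 18) ≡ 8/21 mod 97. 21⁻¹ ≡ 37 (mod 97), so λ ≡ 5.
  x = λ² - 18 - 39 = 25 - 57 ≡ 65; y = λ·(18 - 65) - 78 ≡ 75. → (65, 75)

(65, 75)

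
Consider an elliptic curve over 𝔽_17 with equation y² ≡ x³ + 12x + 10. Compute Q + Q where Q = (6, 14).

tangent at (6, 14): λ = (3·6² + 12)/(2·14) ≡ 1/11. 11⁻¹ ≡ 14 (mod 17), so λ ≡ 1·14 ≡ 14.
  x = λ² - 6 - 6 = 196 - 12 ≡ 14; y = λ·(6 - 14) - 14 ≡ 10. → (14, 10)

(14, 10)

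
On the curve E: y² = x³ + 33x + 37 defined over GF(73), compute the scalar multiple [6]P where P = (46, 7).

(28, 8)

Repeated addition: build up to 6P.
2P: tangent at (46, 7): λ = (3·46² + 33)/(2·7) ≡ 30/14. 14⁻¹ ≡ 47 (mod 73) since 14·47 = 658 ≡ 1, so λ ≡ 30·47 ≡ 23.
  x = λ² - 46 - 46 = 529 - 92 ≡ 72; y = λ·(46 - 72) - 7 ≡ 52. → (72, 52)
3P: (72, 52) + (46, 7). λ = (7 - 52)/(46 - 72) ≡ 28/47 mod 73. 47⁻¹ ≡ 14 (mod 73) since 47·14 = 658 ≡ 1, so λ ≡ 27.
  x = λ² - 72 - 46 = 729 - 118 ≡ 27; y = λ·(72 - 27) - 52 ≡ 68. → (27, 68)
4P: (27, 68) + (46, 7). λ = (7 - 68)/(46 - 27) ≡ 12/19 mod 73. 19⁻¹ ≡ 50 (mod 73), so λ ≡ 16.
  x = λ² - 27 - 46 = 256 - 73 ≡ 37; y = λ·(27 - 37) - 68 ≡ 64. → (37, 64)
5P: (37, 64) + (46, 7). λ = (7 - 64)/(46 - 37) ≡ 16/9 mod 73. 9⁻¹ ≡ 65 (mod 73) since 9·65 = 585 ≡ 1, so λ ≡ 18.
  x = λ² - 37 - 46 = 324 - 83 ≡ 22; y = λ·(37 - 22) - 64 ≡ 60. → (22, 60)
6P: (22, 60) + (46, 7). λ = (7 - 60)/(46 - 22) ≡ 20/24 mod 73. 24⁻¹ ≡ 70 (mod 73), so λ ≡ 13.
  x = λ² - 22 - 46 = 169 - 68 ≡ 28; y = λ·(22 - 28) - 60 ≡ 8. → (28, 8)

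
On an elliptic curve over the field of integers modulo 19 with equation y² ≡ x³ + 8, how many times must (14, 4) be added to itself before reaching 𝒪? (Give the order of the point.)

2P: tangent at (14, 4): λ = (3·14² + 0)/(2·4) ≡ 18/8. 8⁻¹ ≡ 12 (mod 19) since 8·12 = 96 ≡ 1, so λ ≡ 18·12 ≡ 7.
  x = λ² - 14 - 14 = 49 - 28 ≡ 2; y = λ·(14 - 2) - 4 ≡ 4. → (2, 4)
3P: (2, 4) + (14, 4). λ = (4 - 4)/(14 - 2) ≡ 0/12 mod 19. 12⁻¹ ≡ 8 (mod 19), so λ ≡ 0.
  x = λ² - 2 - 14 = 0 - 16 ≡ 3; y = λ·(2 - 3) - 4 ≡ 15. → (3, 15)
4P: (3, 15) + (14, 4). λ = (4 - 15)/(14 - 3) ≡ 8/11 mod 19. 11⁻¹ ≡ 7 (mod 19) since 11·7 = 77 ≡ 1, so λ ≡ 18.
  x = λ² - 3 - 14 = 324 - 17 ≡ 3; y = λ·(3 - 3) - 15 ≡ 4. → (3, 4)
5P: (3, 4) + (14, 4). λ = (4 - 4)/(14 - 3) ≡ 0/11 mod 19. 11⁻¹ ≡ 7 (mod 19), so λ ≡ 0.
  x = λ² - 3 - 14 = 0 - 17 ≡ 2; y = λ·(3 - 2) - 4 ≡ 15. → (2, 15)
6P: (2, 15) + (14, 4). λ = (4 - 15)/(14 - 2) ≡ 8/12 mod 19. 12⁻¹ ≡ 8 (mod 19), so λ ≡ 7.
  x = λ² - 2 - 14 = 49 - 16 ≡ 14; y = λ·(2 - 14) - 15 ≡ 15. → (14, 15)
7P: (14, 15) + (14, 4): same x and y₁ ≡ -y₂, so the sum is 𝒪.
7P = 𝒪, so the order is 7.

7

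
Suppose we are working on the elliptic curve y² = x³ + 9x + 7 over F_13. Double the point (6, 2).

(1, 11)

tangent at (6, 2): λ = (3·6² + 9)/(2·2) ≡ 0/4. 4⁻¹ ≡ 10 (mod 13), so λ ≡ 0·10 ≡ 0.
  x = λ² - 6 - 6 = 0 - 12 ≡ 1; y = λ·(6 - 1) - 2 ≡ 11. → (1, 11)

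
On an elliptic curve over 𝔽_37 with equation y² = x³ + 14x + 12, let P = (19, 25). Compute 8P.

Double-and-add on 8 = (1000)₂. Start with P = (19, 25) for the leading 1-bit.
double: tangent at (19, 25): λ = (3·19² + 14)/(2·25) ≡ 24/13. 13⁻¹ ≡ 20 (mod 37), so λ ≡ 24·20 ≡ 36.
  x = λ² - 19 - 19 = 1296 - 38 ≡ 0; y = λ·(19 - 0) - 25 ≡ 30. → (0, 30)
double: tangent at (0, 30): λ = (3·0² + 14)/(2·30) ≡ 14/23. 23⁻¹ ≡ 29 (mod 37), so λ ≡ 14·29 ≡ 36.
  x = λ² - 0 - 0 = 1296 - 0 ≡ 1; y = λ·(0 - 1) - 30 ≡ 8. → (1, 8)
double: tangent at (1, 8): λ = (3·1² + 14)/(2·8) ≡ 17/16. 16⁻¹ ≡ 7 (mod 37), so λ ≡ 17·7 ≡ 8.
  x = λ² - 1 - 1 = 64 - 2 ≡ 25; y = λ·(1 - 25) - 8 ≡ 22. → (25, 22)

(25, 22)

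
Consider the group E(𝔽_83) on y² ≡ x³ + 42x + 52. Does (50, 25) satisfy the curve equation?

y² = 25² ≡ 44; x³ + 42x + 52 = 127152 ≡ 79 (mod 83). 44 ≠ 79.

no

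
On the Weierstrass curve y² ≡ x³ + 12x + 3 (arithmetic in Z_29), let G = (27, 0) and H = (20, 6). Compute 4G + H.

First 4G:
Repeated addition: build up to 4G.
2G: (27, 0) + (27, 0): same x and y₁ ≡ -y₂, so the sum is O.
3G: O + (27, 0) = (27, 0) (identity).
4G: (27, 0) + (27, 0): same x and y₁ ≡ -y₂, so the sum is O.
4G = O.
Finally 4G + H:
O + (20, 6) = (20, 6) (identity).

(20, 6)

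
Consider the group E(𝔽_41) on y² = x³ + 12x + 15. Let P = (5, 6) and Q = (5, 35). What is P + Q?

O

The two points share x = 5 and their y-coordinates satisfy 6 + 35 ≡ 0 (mod 41), so they are inverses. Their sum is O.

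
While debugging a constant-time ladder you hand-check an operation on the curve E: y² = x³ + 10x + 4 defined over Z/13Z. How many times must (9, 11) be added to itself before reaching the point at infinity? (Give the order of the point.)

2P: tangent at (9, 11): λ = (3·9² + 10)/(2·11) ≡ 6/9. 9⁻¹ ≡ 3 (mod 13), so λ ≡ 6·3 ≡ 5.
  x = λ² - 9 - 9 = 25 - 18 ≡ 7; y = λ·(9 - 7) - 11 ≡ 12. → (7, 12)
3P: (7, 12) + (9, 11). λ = (11 - 12)/(9 - 7) ≡ 12/2 mod 13. 2⁻¹ ≡ 7 (mod 13), so λ ≡ 6.
  x = λ² - 7 - 9 = 36 - 16 ≡ 7; y = λ·(7 - 7) - 12 ≡ 1. → (7, 1)
4P: (7, 1) + (9, 11). λ = (11 - 1)/(9 - 7) ≡ 10/2 mod 13. 2⁻¹ ≡ 7 (mod 13) since 2·7 = 14 ≡ 1, so λ ≡ 5.
  x = λ² - 7 - 9 = 25 - 16 ≡ 9; y = λ·(7 - 9) - 1 ≡ 2. → (9, 2)
5P: (9, 2) + (9, 11): same x and y₁ ≡ -y₂, so the sum is the point at infinity.
5P = the point at infinity, so the order is 5.

5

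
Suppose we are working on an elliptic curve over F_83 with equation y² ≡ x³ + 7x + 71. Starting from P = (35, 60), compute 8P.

(43, 38)

Repeated addition: build up to 8P.
2P: tangent at (35, 60): λ = (3·35² + 7)/(2·60) ≡ 30/37. 37⁻¹ ≡ 9 (mod 83) since 37·9 = 333 ≡ 1, so λ ≡ 30·9 ≡ 21.
  x = λ² - 35 - 35 = 441 - 70 ≡ 39; y = λ·(35 - 39) - 60 ≡ 22. → (39, 22)
3P: (39, 22) + (35, 60). λ = (60 - 22)/(35 - 39) ≡ 38/79 mod 83. 79⁻¹ ≡ 62 (mod 83) since 79·62 = 4898 ≡ 1, so λ ≡ 32.
  x = λ² - 39 - 35 = 1024 - 74 ≡ 37; y = λ·(39 - 37) - 22 ≡ 42. → (37, 42)
4P: (37, 42) + (35, 60). λ = (60 - 42)/(35 - 37) ≡ 18/81 mod 83. 81⁻¹ ≡ 41 (mod 83), so λ ≡ 74.
  x = λ² - 37 - 35 = 5476 - 72 ≡ 9; y = λ·(37 - 9) - 42 ≡ 38. → (9, 38)
5P: (9, 38) + (35, 60). λ = (60 - 38)/(35 - 9) ≡ 22/26 mod 83. 26⁻¹ ≡ 16 (mod 83), so λ ≡ 20.
  x = λ² - 9 - 35 = 400 - 44 ≡ 24; y = λ·(9 - 24) - 38 ≡ 77. → (24, 77)
6P: (24, 77) + (35, 60). λ = (60 - 77)/(35 - 24) ≡ 66/11 mod 83. 11⁻¹ ≡ 68 (mod 83) since 11·68 = 748 ≡ 1, so λ ≡ 6.
  x = λ² - 24 - 35 = 36 - 59 ≡ 60; y = λ·(24 - 60) - 77 ≡ 39. → (60, 39)
7P: (60, 39) + (35, 60). λ = (60 - 39)/(35 - 60) ≡ 21/58 mod 83. 58⁻¹ ≡ 73 (mod 83) since 58·73 = 4234 ≡ 1, so λ ≡ 39.
  x = λ² - 60 - 35 = 1521 - 95 ≡ 15; y = λ·(60 - 15) - 39 ≡ 56. → (15, 56)
8P: (15, 56) + (35, 60). λ = (60 - 56)/(35 - 15) ≡ 4/20 mod 83. 20⁻¹ ≡ 54 (mod 83) since 20·54 = 1080 ≡ 1, so λ ≡ 50.
  x = λ² - 15 - 35 = 2500 - 50 ≡ 43; y = λ·(15 - 43) - 56 ≡ 38. → (43, 38)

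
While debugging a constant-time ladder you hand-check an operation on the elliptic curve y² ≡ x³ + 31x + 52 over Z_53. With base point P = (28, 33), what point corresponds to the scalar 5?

Repeated addition: build up to 5P.
2P: tangent at (28, 33): λ = (3·28² + 31)/(2·33) ≡ 51/13. 13⁻¹ ≡ 49 (mod 53), so λ ≡ 51·49 ≡ 8.
  x = λ² - 28 - 28 = 64 - 56 ≡ 8; y = λ·(28 - 8) - 33 ≡ 21. → (8, 21)
3P: (8, 21) + (28, 33). λ = (33 - 21)/(28 - 8) ≡ 12/20 mod 53. 20⁻¹ ≡ 8 (mod 53), so λ ≡ 43.
  x = λ² - 8 - 28 = 1849 - 36 ≡ 11; y = λ·(8 - 11) - 21 ≡ 9. → (11, 9)
4P: (11, 9) + (28, 33). λ = (33 - 9)/(28 - 11) ≡ 24/17 mod 53. 17⁻¹ ≡ 25 (mod 53) since 17·25 = 425 ≡ 1, so λ ≡ 17.
  x = λ² - 11 - 28 = 289 - 39 ≡ 38; y = λ·(11 - 38) - 9 ≡ 9. → (38, 9)
5P: (38, 9) + (28, 33). λ = (33 - 9)/(28 - 38) ≡ 24/43 mod 53. 43⁻¹ ≡ 37 (mod 53), so λ ≡ 40.
  x = λ² - 38 - 28 = 1600 - 66 ≡ 50; y = λ·(38 - 50) - 9 ≡ 41. → (50, 41)

(50, 41)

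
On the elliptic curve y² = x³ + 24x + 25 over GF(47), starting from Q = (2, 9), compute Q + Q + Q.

Repeated addition: build up to 3Q.
2Q: tangent at (2, 9): λ = (3·2² + 24)/(2·9) ≡ 36/18. 18⁻¹ ≡ 34 (mod 47) since 18·34 = 612 ≡ 1, so λ ≡ 36·34 ≡ 2.
  x = λ² - 2 - 2 = 4 - 4 ≡ 0; y = λ·(2 - 0) - 9 ≡ 42. → (0, 42)
3Q: (0, 42) + (2, 9). λ = (9 - 42)/(2 - 0) ≡ 14/2 mod 47. 2⁻¹ ≡ 24 (mod 47), so λ ≡ 7.
  x = λ² - 0 - 2 = 49 - 2 ≡ 0; y = λ·(0 - 0) - 42 ≡ 5. → (0, 5)

(0, 5)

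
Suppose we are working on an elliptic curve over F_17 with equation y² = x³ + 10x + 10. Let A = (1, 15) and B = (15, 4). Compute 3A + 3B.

First 3A:
Repeated addition: build up to 3A.
2A: tangent at (1, 15): λ = (3·1² + 10)/(2·15) ≡ 13/13. 13⁻¹ ≡ 4 (mod 17) since 13·4 = 52 ≡ 1, so λ ≡ 13·4 ≡ 1.
  x = λ² - 1 - 1 = 1 - 2 ≡ 16; y = λ·(1 - 16) - 15 ≡ 4. → (16, 4)
3A: (16, 4) + (1, 15). λ = (15 - 4)/(1 - 16) ≡ 11/2 mod 17. 2⁻¹ ≡ 9 (mod 17), so λ ≡ 14.
  x = λ² - 16 - 1 = 196 - 17 ≡ 9; y = λ·(16 - 9) - 4 ≡ 9. → (9, 9)
3A = (9, 9).
Next 3B:
Repeated addition: build up to 3B.
2B: tangent at (15, 4): λ = (3·15² + 10)/(2·4) ≡ 5/8. 8⁻¹ ≡ 15 (mod 17), so λ ≡ 5·15 ≡ 7.
  x = λ² - 15 - 15 = 49 - 30 ≡ 2; y = λ·(15 - 2) - 4 ≡ 2. → (2, 2)
3B: (2, 2) + (15, 4). λ = (4 - 2)/(15 - 2) ≡ 2/13 mod 17. 13⁻¹ ≡ 4 (mod 17), so λ ≡ 8.
  x = λ² - 2 - 15 = 64 - 17 ≡ 13; y = λ·(2 - 13) - 2 ≡ 12. → (13, 12)
3B = (13, 12).
Finally 3A + 3B:
(9, 9) + (13, 12). λ = (12 - 9)/(13 - 9) ≡ 3/4 mod 17. 4⁻¹ ≡ 13 (mod 17), so λ ≡ 5.
  x = λ² - 9 - 13 = 25 - 22 ≡ 3; y = λ·(9 - 3) - 9 ≡ 4. → (3, 4)

(3, 4)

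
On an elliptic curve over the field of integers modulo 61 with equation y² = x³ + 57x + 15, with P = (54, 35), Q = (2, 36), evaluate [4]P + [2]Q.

(36, 44)

First 4P:
Repeated addition: build up to 4P.
2P: tangent at (54, 35): λ = (3·54² + 57)/(2·35) ≡ 21/9. 9⁻¹ ≡ 34 (mod 61), so λ ≡ 21·34 ≡ 43.
  x = λ² - 54 - 54 = 1849 - 108 ≡ 33; y = λ·(54 - 33) - 35 ≡ 14. → (33, 14)
3P: (33, 14) + (54, 35). λ = (35 - 14)/(54 - 33) ≡ 21/21 mod 61. 21⁻¹ ≡ 32 (mod 61), so λ ≡ 1.
  x = λ² - 33 - 54 = 1 - 87 ≡ 36; y = λ·(33 - 36) - 14 ≡ 44. → (36, 44)
4P: (36, 44) + (54, 35). λ = (35 - 44)/(54 - 36) ≡ 52/18 mod 61. 18⁻¹ ≡ 17 (mod 61), so λ ≡ 30.
  x = λ² - 36 - 54 = 900 - 90 ≡ 17; y = λ·(36 - 17) - 44 ≡ 38. → (17, 38)
4P = (17, 38).
Next 2Q:
Repeated addition: build up to 2Q.
2Q: tangent at (2, 36): λ = (3·2² + 57)/(2·36) ≡ 8/11. 11⁻¹ ≡ 50 (mod 61), so λ ≡ 8·50 ≡ 34.
  x = λ² - 2 - 2 = 1156 - 4 ≡ 54; y = λ·(2 - 54) - 36 ≡ 26. → (54, 26)
2Q = (54, 26).
Finally 4P + 2Q:
(17, 38) + (54, 26). λ = (26 - 38)/(54 - 17) ≡ 49/37 mod 61. 37⁻¹ ≡ 33 (mod 61), so λ ≡ 31.
  x = λ² - 17 - 54 = 961 - 71 ≡ 36; y = λ·(17 - 36) - 38 ≡ 44. → (36, 44)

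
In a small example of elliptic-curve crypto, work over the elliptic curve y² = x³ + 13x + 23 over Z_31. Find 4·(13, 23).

Write G = (13, 23).
Double-and-add on 4 = (100)₂. Start with G = (13, 23) for the leading 1-bit.
double: tangent at (13, 23): λ = (3·13² + 13)/(2·23) ≡ 24/15. 15⁻¹ ≡ 29 (mod 31) since 15·29 = 435 ≡ 1, so λ ≡ 24·29 ≡ 14.
  x = λ² - 13 - 13 = 196 - 26 ≡ 15; y = λ·(13 - 15) - 23 ≡ 11. → (15, 11)
double: tangent at (15, 11): λ = (3·15² + 13)/(2·11) ≡ 6/22. 22⁻¹ ≡ 24 (mod 31), so λ ≡ 6·24 ≡ 20.
  x = λ² - 15 - 15 = 400 - 30 ≡ 29; y = λ·(15 - 29) - 11 ≡ 19. → (29, 19)

(29, 19)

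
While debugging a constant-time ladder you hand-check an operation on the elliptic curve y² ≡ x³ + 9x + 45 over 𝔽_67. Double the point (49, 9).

tangent at (49, 9): λ = (3·49² + 9)/(2·9) ≡ 43/18. 18⁻¹ ≡ 41 (mod 67), so λ ≡ 43·41 ≡ 21.
  x = λ² - 49 - 49 = 441 - 98 ≡ 8; y = λ·(49 - 8) - 9 ≡ 48. → (8, 48)

(8, 48)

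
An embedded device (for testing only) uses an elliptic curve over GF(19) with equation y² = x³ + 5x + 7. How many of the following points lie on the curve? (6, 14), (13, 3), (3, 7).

2

(6, 14): 14² ≡ 6, rhs ≡ 6 → on.
(13, 3): 3² ≡ 9, rhs ≡ 8 → off.
(3, 7): 7² ≡ 11, rhs ≡ 11 → on.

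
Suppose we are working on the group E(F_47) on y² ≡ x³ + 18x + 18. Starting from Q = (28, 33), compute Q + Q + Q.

Repeated addition: build up to 3Q.
2Q: tangent at (28, 33): λ = (3·28² + 18)/(2·33) ≡ 20/19. 19⁻¹ ≡ 5 (mod 47), so λ ≡ 20·5 ≡ 6.
  x = λ² - 28 - 28 = 36 - 56 ≡ 27; y = λ·(28 - 27) - 33 ≡ 20. → (27, 20)
3Q: (27, 20) + (28, 33). λ = (33 - 20)/(28 - 27) ≡ 13/1 mod 47. 1⁻¹ ≡ 1 (mod 47) since 1·1 = 1 ≡ 1, so λ ≡ 13.
  x = λ² - 27 - 28 = 169 - 55 ≡ 20; y = λ·(27 - 20) - 20 ≡ 24. → (20, 24)

(20, 24)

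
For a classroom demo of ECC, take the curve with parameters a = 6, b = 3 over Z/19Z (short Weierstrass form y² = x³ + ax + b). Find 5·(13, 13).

(9, 8)

Write P = (13, 13).
Repeated addition: build up to 5P.
2P: tangent at (13, 13): λ = (3·13² + 6)/(2·13) ≡ 0/7. 7⁻¹ ≡ 11 (mod 19) since 7·11 = 77 ≡ 1, so λ ≡ 0·11 ≡ 0.
  x = λ² - 13 - 13 = 0 - 26 ≡ 12; y = λ·(13 - 12) - 13 ≡ 6. → (12, 6)
3P: (12, 6) + (13, 13). λ = (13 - 6)/(13 - 12) ≡ 7/1 mod 19. 1⁻¹ ≡ 1 (mod 19), so λ ≡ 7.
  x = λ² - 12 - 13 = 49 - 25 ≡ 5; y = λ·(12 - 5) - 6 ≡ 5. → (5, 5)
4P: (5, 5) + (13, 13). λ = (13 - 5)/(13 - 5) ≡ 8/8 mod 19. 8⁻¹ ≡ 12 (mod 19), so λ ≡ 1.
  x = λ² - 5 - 13 = 1 - 18 ≡ 2; y = λ·(5 - 2) - 5 ≡ 17. → (2, 17)
5P: (2, 17) + (13, 13). λ = (13 - 17)/(13 - 2) ≡ 15/11 mod 19. 11⁻¹ ≡ 7 (mod 19), so λ ≡ 10.
  x = λ² - 2 - 13 = 100 - 15 ≡ 9; y = λ·(2 - 9) - 17 ≡ 8. → (9, 8)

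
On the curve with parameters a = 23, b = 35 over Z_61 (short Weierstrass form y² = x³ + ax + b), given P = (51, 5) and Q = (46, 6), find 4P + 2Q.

(31, 10)

First 4P:
Double-and-add on 4 = (100)₂. Start with P = (51, 5) for the leading 1-bit.
double: tangent at (51, 5): λ = (3·51² + 23)/(2·5) ≡ 18/10. 10⁻¹ ≡ 55 (mod 61), so λ ≡ 18·55 ≡ 14.
  x = λ² - 51 - 51 = 196 - 102 ≡ 33; y = λ·(51 - 33) - 5 ≡ 3. → (33, 3)
double: tangent at (33, 3): λ = (3·33² + 23)/(2·3) ≡ 57/6. 6⁻¹ ≡ 51 (mod 61) since 6·51 = 306 ≡ 1, so λ ≡ 57·51 ≡ 40.
  x = λ² - 33 - 33 = 1600 - 66 ≡ 9; y = λ·(33 - 9) - 3 ≡ 42. → (9, 42)
4P = (9, 42).
Next 2Q:
Repeated addition: build up to 2Q.
2Q: tangent at (46, 6): λ = (3·46² + 23)/(2·6) ≡ 27/12. 12⁻¹ ≡ 56 (mod 61), so λ ≡ 27·56 ≡ 48.
  x = λ² - 46 - 46 = 2304 - 92 ≡ 16; y = λ·(46 - 16) - 6 ≡ 31. → (16, 31)
2Q = (16, 31).
Finally 4P + 2Q:
(9, 42) + (16, 31). λ = (31 - 42)/(16 - 9) ≡ 50/7 mod 61. 7⁻¹ ≡ 35 (mod 61), so λ ≡ 42.
  x = λ² - 9 - 16 = 1764 - 25 ≡ 31; y = λ·(9 - 31) - 42 ≡ 10. → (31, 10)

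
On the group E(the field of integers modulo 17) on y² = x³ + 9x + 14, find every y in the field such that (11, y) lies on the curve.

4, 13

x³ + 9x + 14 = 1444 ≡ 16 (mod 17).
Square roots of 16 mod 17: 4 and 13 (since 4² = 16 ≡ 16).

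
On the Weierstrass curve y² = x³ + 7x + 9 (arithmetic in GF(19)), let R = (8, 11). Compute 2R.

tangent at (8, 11): λ = (3·8² + 7)/(2·11) ≡ 9/3. 3⁻¹ ≡ 13 (mod 19), so λ ≡ 9·13 ≡ 3.
  x = λ² - 8 - 8 = 9 - 16 ≡ 12; y = λ·(8 - 12) - 11 ≡ 15. → (12, 15)

(12, 15)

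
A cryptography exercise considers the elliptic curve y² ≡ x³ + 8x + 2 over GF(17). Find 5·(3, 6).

Write Q = (3, 6).
Double-and-add on 5 = (101)₂. Start with Q = (3, 6) for the leading 1-bit.
double: tangent at (3, 6): λ = (3·3² + 8)/(2·6) ≡ 1/12. 12⁻¹ ≡ 10 (mod 17), so λ ≡ 1·10 ≡ 10.
  x = λ² - 3 - 3 = 100 - 6 ≡ 9; y = λ·(3 - 9) - 6 ≡ 2. → (9, 2)
double: tangent at (9, 2): λ = (3·9² + 8)/(2·2) ≡ 13/4. 4⁻¹ ≡ 13 (mod 17), so λ ≡ 13·13 ≡ 16.
  x = λ² - 9 - 9 = 256 - 18 ≡ 0; y = λ·(9 - 0) - 2 ≡ 6. → (0, 6)
add Q: (0, 6) + (3, 6). λ = (6 - 6)/(3 - 0) ≡ 0/3 mod 17. 3⁻¹ ≡ 6 (mod 17), so λ ≡ 0.
  x = λ² - 0 - 3 = 0 - 3 ≡ 14; y = λ·(0 - 14) - 6 ≡ 11. → (14, 11)

(14, 11)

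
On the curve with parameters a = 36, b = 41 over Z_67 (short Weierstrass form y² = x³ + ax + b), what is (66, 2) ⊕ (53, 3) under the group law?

(38, 1)

(66, 2) + (53, 3). λ = (3 - 2)/(53 - 66) ≡ 1/54 mod 67. 54⁻¹ ≡ 36 (mod 67), so λ ≡ 36.
  x = λ² - 66 - 53 = 1296 - 119 ≡ 38; y = λ·(66 - 38) - 2 ≡ 1. → (38, 1)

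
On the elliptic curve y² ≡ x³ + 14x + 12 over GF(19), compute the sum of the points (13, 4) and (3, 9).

(13, 4) + (3, 9). λ = (9 - 4)/(3 - 13) ≡ 5/9 mod 19. 9⁻¹ ≡ 17 (mod 19), so λ ≡ 9.
  x = λ² - 13 - 3 = 81 - 16 ≡ 8; y = λ·(13 - 8) - 4 ≡ 3. → (8, 3)

(8, 3)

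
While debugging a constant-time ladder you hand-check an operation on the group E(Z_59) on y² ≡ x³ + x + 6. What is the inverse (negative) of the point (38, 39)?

-(38, 39) = (38, -39 mod 59) = (38, 20).

(38, 20)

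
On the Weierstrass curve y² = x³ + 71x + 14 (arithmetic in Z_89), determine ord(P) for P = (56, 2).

2P: tangent at (56, 2): λ = (3·56² + 71)/(2·2) ≡ 45/4. 4⁻¹ ≡ 67 (mod 89) since 4·67 = 268 ≡ 1, so λ ≡ 45·67 ≡ 78.
  x = λ² - 56 - 56 = 6084 - 112 ≡ 9; y = λ·(56 - 9) - 2 ≡ 15. → (9, 15)
3P: (9, 15) + (56, 2). λ = (2 - 15)/(56 - 9) ≡ 76/47 mod 89. 47⁻¹ ≡ 36 (mod 89), so λ ≡ 66.
  x = λ² - 9 - 56 = 4356 - 65 ≡ 19; y = λ·(9 - 19) - 15 ≡ 37. → (19, 37)
4P: (19, 37) + (56, 2). λ = (2 - 37)/(56 - 19) ≡ 54/37 mod 89. 37⁻¹ ≡ 77 (mod 89), so λ ≡ 64.
  x = λ² - 19 - 56 = 4096 - 75 ≡ 16; y = λ·(19 - 16) - 37 ≡ 66. → (16, 66)
5P: (16, 66) + (56, 2). λ = (2 - 66)/(56 - 16) ≡ 25/40 mod 89. 40⁻¹ ≡ 69 (mod 89) since 40·69 = 2760 ≡ 1, so λ ≡ 34.
  x = λ² - 16 - 56 = 1156 - 72 ≡ 16; y = λ·(16 - 16) - 66 ≡ 23. → (16, 23)
6P: (16, 23) + (56, 2). λ = (2 - 23)/(56 - 16) ≡ 68/40 mod 89. 40⁻¹ ≡ 69 (mod 89), so λ ≡ 64.
  x = λ² - 16 - 56 = 4096 - 72 ≡ 19; y = λ·(16 - 19) - 23 ≡ 52. → (19, 52)
7P: (19, 52) + (56, 2). λ = (2 - 52)/(56 - 19) ≡ 39/37 mod 89. 37⁻¹ ≡ 77 (mod 89), so λ ≡ 66.
  x = λ² - 19 - 56 = 4356 - 75 ≡ 9; y = λ·(19 - 9) - 52 ≡ 74. → (9, 74)
8P: (9, 74) + (56, 2). λ = (2 - 74)/(56 - 9) ≡ 17/47 mod 89. 47⁻¹ ≡ 36 (mod 89) since 47·36 = 1692 ≡ 1, so λ ≡ 78.
  x = λ² - 9 - 56 = 6084 - 65 ≡ 56; y = λ·(9 - 56) - 74 ≡ 87. → (56, 87)
9P: (56, 87) + (56, 2): same x and y₁ ≡ -y₂, so the sum is O.
9P = O, so the order is 9.

9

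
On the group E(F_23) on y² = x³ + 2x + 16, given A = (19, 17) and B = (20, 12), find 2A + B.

(3, 7)

First 2A:
Repeated addition: build up to 2A.
2A: tangent at (19, 17): λ = (3·19² + 2)/(2·17) ≡ 4/11. 11⁻¹ ≡ 21 (mod 23) since 11·21 = 231 ≡ 1, so λ ≡ 4·21 ≡ 15.
  x = λ² - 19 - 19 = 225 - 38 ≡ 3; y = λ·(19 - 3) - 17 ≡ 16. → (3, 16)
2A = (3, 16).
Finally 2A + B:
(3, 16) + (20, 12). λ = (12 - 16)/(20 - 3) ≡ 19/17 mod 23. 17⁻¹ ≡ 19 (mod 23) since 17·19 = 323 ≡ 1, so λ ≡ 16.
  x = λ² - 3 - 20 = 256 - 23 ≡ 3; y = λ·(3 - 3) - 16 ≡ 7. → (3, 7)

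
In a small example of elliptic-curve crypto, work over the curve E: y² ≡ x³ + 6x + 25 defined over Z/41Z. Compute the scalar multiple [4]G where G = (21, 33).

Double-and-add on 4 = (100)₂. Start with G = (21, 33) for the leading 1-bit.
double: tangent at (21, 33): λ = (3·21² + 6)/(2·33) ≡ 17/25. 25⁻¹ ≡ 23 (mod 41) since 25·23 = 575 ≡ 1, so λ ≡ 17·23 ≡ 22.
  x = λ² - 21 - 21 = 484 - 42 ≡ 32; y = λ·(21 - 32) - 33 ≡ 12. → (32, 12)
double: tangent at (32, 12): λ = (3·32² + 6)/(2·12) ≡ 3/24. 24⁻¹ ≡ 12 (mod 41), so λ ≡ 3·12 ≡ 36.
  x = λ² - 32 - 32 = 1296 - 64 ≡ 2; y = λ·(32 - 2) - 12 ≡ 2. → (2, 2)

(2, 2)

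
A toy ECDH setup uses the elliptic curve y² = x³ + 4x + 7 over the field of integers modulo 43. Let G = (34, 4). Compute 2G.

(34, 39)

tangent at (34, 4): λ = (3·34² + 4)/(2·4) ≡ 32/8. 8⁻¹ ≡ 27 (mod 43) since 8·27 = 216 ≡ 1, so λ ≡ 32·27 ≡ 4.
  x = λ² - 34 - 34 = 16 - 68 ≡ 34; y = λ·(34 - 34) - 4 ≡ 39. → (34, 39)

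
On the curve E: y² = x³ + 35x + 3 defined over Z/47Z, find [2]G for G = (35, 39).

(11, 36)

tangent at (35, 39): λ = (3·35² + 35)/(2·39) ≡ 44/31. 31⁻¹ ≡ 44 (mod 47), so λ ≡ 44·44 ≡ 9.
  x = λ² - 35 - 35 = 81 - 70 ≡ 11; y = λ·(35 - 11) - 39 ≡ 36. → (11, 36)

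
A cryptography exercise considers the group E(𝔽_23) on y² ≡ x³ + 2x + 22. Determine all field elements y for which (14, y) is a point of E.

x³ + 2x + 22 = 2794 ≡ 11 (mod 23).
11 is a non-residue mod 23; no y exists.

none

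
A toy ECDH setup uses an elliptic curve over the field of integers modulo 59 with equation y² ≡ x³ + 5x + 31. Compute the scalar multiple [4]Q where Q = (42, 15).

(5, 2)

Repeated addition: build up to 4Q.
2Q: tangent at (42, 15): λ = (3·42² + 5)/(2·15) ≡ 46/30. 30⁻¹ ≡ 2 (mod 59), so λ ≡ 46·2 ≡ 33.
  x = λ² - 42 - 42 = 1089 - 84 ≡ 2; y = λ·(42 - 2) - 15 ≡ 7. → (2, 7)
3Q: (2, 7) + (42, 15). λ = (15 - 7)/(42 - 2) ≡ 8/40 mod 59. 40⁻¹ ≡ 31 (mod 59) since 40·31 = 1240 ≡ 1, so λ ≡ 12.
  x = λ² - 2 - 42 = 144 - 44 ≡ 41; y = λ·(2 - 41) - 7 ≡ 56. → (41, 56)
4Q: (41, 56) + (42, 15). λ = (15 - 56)/(42 - 41) ≡ 18/1 mod 59. 1⁻¹ ≡ 1 (mod 59) since 1·1 = 1 ≡ 1, so λ ≡ 18.
  x = λ² - 41 - 42 = 324 - 83 ≡ 5; y = λ·(41 - 5) - 56 ≡ 2. → (5, 2)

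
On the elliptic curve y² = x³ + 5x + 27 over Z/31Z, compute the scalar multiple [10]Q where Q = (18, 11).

(22, 20)

Double-and-add on 10 = (1010)₂. Start with Q = (18, 11) for the leading 1-bit.
double: tangent at (18, 11): λ = (3·18² + 5)/(2·11) ≡ 16/22. 22⁻¹ ≡ 24 (mod 31) since 22·24 = 528 ≡ 1, so λ ≡ 16·24 ≡ 12.
  x = λ² - 18 - 18 = 144 - 36 ≡ 15; y = λ·(18 - 15) - 11 ≡ 25. → (15, 25)
double: tangent at (15, 25): λ = (3·15² + 5)/(2·25) ≡ 29/19. 19⁻¹ ≡ 18 (mod 31), so λ ≡ 29·18 ≡ 26.
  x = λ² - 15 - 15 = 676 - 30 ≡ 26; y = λ·(15 - 26) - 25 ≡ 30. → (26, 30)
add Q: (26, 30) + (18, 11). λ = (11 - 30)/(18 - 26) ≡ 12/23 mod 31. 23⁻¹ ≡ 27 (mod 31) since 23·27 = 621 ≡ 1, so λ ≡ 14.
  x = λ² - 26 - 18 = 196 - 44 ≡ 28; y = λ·(26 - 28) - 30 ≡ 4. → (28, 4)
double: tangent at (28, 4): λ = (3·28² + 5)/(2·4) ≡ 1/8. 8⁻¹ ≡ 4 (mod 31), so λ ≡ 1·4 ≡ 4.
  x = λ² - 28 - 28 = 16 - 56 ≡ 22; y = λ·(28 - 22) - 4 ≡ 20. → (22, 20)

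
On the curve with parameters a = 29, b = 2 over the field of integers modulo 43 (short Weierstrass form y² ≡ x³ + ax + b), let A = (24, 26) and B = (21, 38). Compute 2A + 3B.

First 2A:
Repeated addition: build up to 2A.
2A: tangent at (24, 26): λ = (3·24² + 29)/(2·26) ≡ 37/9. 9⁻¹ ≡ 24 (mod 43), so λ ≡ 37·24 ≡ 28.
  x = λ² - 24 - 24 = 784 - 48 ≡ 5; y = λ·(24 - 5) - 26 ≡ 33. → (5, 33)
2A = (5, 33).
Next 3B:
Repeated addition: build up to 3B.
2B: tangent at (21, 38): λ = (3·21² + 29)/(2·38) ≡ 19/33. 33⁻¹ ≡ 30 (mod 43), so λ ≡ 19·30 ≡ 11.
  x = λ² - 21 - 21 = 121 - 42 ≡ 36; y = λ·(21 - 36) - 38 ≡ 12. → (36, 12)
3B: (36, 12) + (21, 38). λ = (38 - 12)/(21 - 36) ≡ 26/28 mod 43. 28⁻¹ ≡ 20 (mod 43) since 28·20 = 560 ≡ 1, so λ ≡ 4.
  x = λ² - 36 - 21 = 16 - 57 ≡ 2; y = λ·(36 - 2) - 12 ≡ 38. → (2, 38)
3B = (2, 38).
Finally 2A + 3B:
(5, 33) + (2, 38). λ = (38 - 33)/(2 - 5) ≡ 5/40 mod 43. 40⁻¹ ≡ 14 (mod 43), so λ ≡ 27.
  x = λ² - 5 - 2 = 729 - 7 ≡ 34; y = λ·(5 - 34) - 33 ≡ 1. → (34, 1)

(34, 1)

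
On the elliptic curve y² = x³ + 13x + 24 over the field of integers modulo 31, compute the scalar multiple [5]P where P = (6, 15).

Double-and-add on 5 = (101)₂. Start with P = (6, 15) for the leading 1-bit.
double: tangent at (6, 15): λ = (3·6² + 13)/(2·15) ≡ 28/30. 30⁻¹ ≡ 30 (mod 31) since 30·30 = 900 ≡ 1, so λ ≡ 28·30 ≡ 3.
  x = λ² - 6 - 6 = 9 - 12 ≡ 28; y = λ·(6 - 28) - 15 ≡ 12. → (28, 12)
double: tangent at (28, 12): λ = (3·28² + 13)/(2·12) ≡ 9/24. 24⁻¹ ≡ 22 (mod 31) since 24·22 = 528 ≡ 1, so λ ≡ 9·22 ≡ 12.
  x = λ² - 28 - 28 = 144 - 56 ≡ 26; y = λ·(28 - 26) - 12 ≡ 12. → (26, 12)
add P: (26, 12) + (6, 15). λ = (15 - 12)/(6 - 26) ≡ 3/11 mod 31. 11⁻¹ ≡ 17 (mod 31), so λ ≡ 20.
  x = λ² - 26 - 6 = 400 - 32 ≡ 27; y = λ·(26 - 27) - 12 ≡ 30. → (27, 30)

(27, 30)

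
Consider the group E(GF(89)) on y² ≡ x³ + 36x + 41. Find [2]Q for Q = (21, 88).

(13, 83)

tangent at (21, 88): λ = (3·21² + 36)/(2·88) ≡ 24/87. 87⁻¹ ≡ 44 (mod 89), so λ ≡ 24·44 ≡ 77.
  x = λ² - 21 - 21 = 5929 - 42 ≡ 13; y = λ·(21 - 13) - 88 ≡ 83. → (13, 83)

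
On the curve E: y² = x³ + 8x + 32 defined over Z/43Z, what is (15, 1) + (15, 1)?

(30, 15)

tangent at (15, 1): λ = (3·15² + 8)/(2·1) ≡ 38/2. 2⁻¹ ≡ 22 (mod 43) since 2·22 = 44 ≡ 1, so λ ≡ 38·22 ≡ 19.
  x = λ² - 15 - 15 = 361 - 30 ≡ 30; y = λ·(15 - 30) - 1 ≡ 15. → (30, 15)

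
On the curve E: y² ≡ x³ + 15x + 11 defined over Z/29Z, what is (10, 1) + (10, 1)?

tangent at (10, 1): λ = (3·10² + 15)/(2·1) ≡ 25/2. 2⁻¹ ≡ 15 (mod 29), so λ ≡ 25·15 ≡ 27.
  x = λ² - 10 - 10 = 729 - 20 ≡ 13; y = λ·(10 - 13) - 1 ≡ 5. → (13, 5)

(13, 5)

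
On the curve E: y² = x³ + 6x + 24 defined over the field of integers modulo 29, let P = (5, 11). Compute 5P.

(17, 15)

Double-and-add on 5 = (101)₂. Start with P = (5, 11) for the leading 1-bit.
double: tangent at (5, 11): λ = (3·5² + 6)/(2·11) ≡ 23/22. 22⁻¹ ≡ 4 (mod 29), so λ ≡ 23·4 ≡ 5.
  x = λ² - 5 - 5 = 25 - 10 ≡ 15; y = λ·(5 - 15) - 11 ≡ 26. → (15, 26)
double: tangent at (15, 26): λ = (3·15² + 6)/(2·26) ≡ 14/23. 23⁻¹ ≡ 24 (mod 29) since 23·24 = 552 ≡ 1, so λ ≡ 14·24 ≡ 17.
  x = λ² - 15 - 15 = 289 - 30 ≡ 27; y = λ·(15 - 27) - 26 ≡ 2. → (27, 2)
add P: (27, 2) + (5, 11). λ = (11 - 2)/(5 - 27) ≡ 9/7 mod 29. 7⁻¹ ≡ 25 (mod 29), so λ ≡ 22.
  x = λ² - 27 - 5 = 484 - 32 ≡ 17; y = λ·(27 - 17) - 2 ≡ 15. → (17, 15)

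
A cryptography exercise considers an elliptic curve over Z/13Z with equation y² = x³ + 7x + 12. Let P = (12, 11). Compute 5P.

Double-and-add on 5 = (101)₂. Start with P = (12, 11) for the leading 1-bit.
double: tangent at (12, 11): λ = (3·12² + 7)/(2·11) ≡ 10/9. 9⁻¹ ≡ 3 (mod 13), so λ ≡ 10·3 ≡ 4.
  x = λ² - 12 - 12 = 16 - 24 ≡ 5; y = λ·(12 - 5) - 11 ≡ 4. → (5, 4)
double: tangent at (5, 4): λ = (3·5² + 7)/(2·4) ≡ 4/8. 8⁻¹ ≡ 5 (mod 13), so λ ≡ 4·5 ≡ 7.
  x = λ² - 5 - 5 = 49 - 10 ≡ 0; y = λ·(5 - 0) - 4 ≡ 5. → (0, 5)
add P: (0, 5) + (12, 11). λ = (11 - 5)/(12 - 0) ≡ 6/12 mod 13. 12⁻¹ ≡ 12 (mod 13) since 12·12 = 144 ≡ 1, so λ ≡ 7.
  x = λ² - 0 - 12 = 49 - 12 ≡ 11; y = λ·(0 - 11) - 5 ≡ 9. → (11, 9)

(11, 9)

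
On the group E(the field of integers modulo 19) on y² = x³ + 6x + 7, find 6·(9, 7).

(8, 15)

Write P = (9, 7).
Repeated addition: build up to 6P.
2P: tangent at (9, 7): λ = (3·9² + 6)/(2·7) ≡ 2/14. 14⁻¹ ≡ 15 (mod 19), so λ ≡ 2·15 ≡ 11.
  x = λ² - 9 - 9 = 121 - 18 ≡ 8; y = λ·(9 - 8) - 7 ≡ 4. → (8, 4)
3P: (8, 4) + (9, 7). λ = (7 - 4)/(9 - 8) ≡ 3/1 mod 19. 1⁻¹ ≡ 1 (mod 19), so λ ≡ 3.
  x = λ² - 8 - 9 = 9 - 17 ≡ 11; y = λ·(8 - 11) - 4 ≡ 6. → (11, 6)
4P: (11, 6) + (9, 7). λ = (7 - 6)/(9 - 11) ≡ 1/17 mod 19. 17⁻¹ ≡ 9 (mod 19) since 17·9 = 153 ≡ 1, so λ ≡ 9.
  x = λ² - 11 - 9 = 81 - 20 ≡ 4; y = λ·(11 - 4) - 6 ≡ 0. → (4, 0)
5P: (4, 0) + (9, 7). λ = (7 - 0)/(9 - 4) ≡ 7/5 mod 19. 5⁻¹ ≡ 4 (mod 19), so λ ≡ 9.
  x = λ² - 4 - 9 = 81 - 13 ≡ 11; y = λ·(4 - 11) - 0 ≡ 13. → (11, 13)
6P: (11, 13) + (9, 7). λ = (7 - 13)/(9 - 11) ≡ 13/17 mod 19. 17⁻¹ ≡ 9 (mod 19), so λ ≡ 3.
  x = λ² - 11 - 9 = 9 - 20 ≡ 8; y = λ·(11 - 8) - 13 ≡ 15. → (8, 15)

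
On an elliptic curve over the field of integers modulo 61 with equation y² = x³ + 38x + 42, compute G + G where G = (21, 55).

(16, 54)

tangent at (21, 55): λ = (3·21² + 38)/(2·55) ≡ 19/49. 49⁻¹ ≡ 5 (mod 61) since 49·5 = 245 ≡ 1, so λ ≡ 19·5 ≡ 34.
  x = λ² - 21 - 21 = 1156 - 42 ≡ 16; y = λ·(21 - 16) - 55 ≡ 54. → (16, 54)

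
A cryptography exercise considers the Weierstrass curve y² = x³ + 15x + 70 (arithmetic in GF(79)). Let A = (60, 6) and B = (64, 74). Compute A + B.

(7, 26)

(60, 6) + (64, 74). λ = (74 - 6)/(64 - 60) ≡ 68/4 mod 79. 4⁻¹ ≡ 20 (mod 79), so λ ≡ 17.
  x = λ² - 60 - 64 = 289 - 124 ≡ 7; y = λ·(60 - 7) - 6 ≡ 26. → (7, 26)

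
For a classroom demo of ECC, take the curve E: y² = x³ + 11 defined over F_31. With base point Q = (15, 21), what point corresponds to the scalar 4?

(15, 10)

Double-and-add on 4 = (100)₂. Start with Q = (15, 21) for the leading 1-bit.
double: tangent at (15, 21): λ = (3·15² + 0)/(2·21) ≡ 24/11. 11⁻¹ ≡ 17 (mod 31), so λ ≡ 24·17 ≡ 5.
  x = λ² - 15 - 15 = 25 - 30 ≡ 26; y = λ·(15 - 26) - 21 ≡ 17. → (26, 17)
double: tangent at (26, 17): λ = (3·26² + 0)/(2·17) ≡ 13/3. 3⁻¹ ≡ 21 (mod 31), so λ ≡ 13·21 ≡ 25.
  x = λ² - 26 - 26 = 625 - 52 ≡ 15; y = λ·(26 - 15) - 17 ≡ 10. → (15, 10)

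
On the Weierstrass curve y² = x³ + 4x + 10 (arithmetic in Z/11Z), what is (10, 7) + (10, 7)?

tangent at (10, 7): λ = (3·10² + 4)/(2·7) ≡ 7/3. 3⁻¹ ≡ 4 (mod 11), so λ ≡ 7·4 ≡ 6.
  x = λ² - 10 - 10 = 36 - 20 ≡ 5; y = λ·(10 - 5) - 7 ≡ 1. → (5, 1)

(5, 1)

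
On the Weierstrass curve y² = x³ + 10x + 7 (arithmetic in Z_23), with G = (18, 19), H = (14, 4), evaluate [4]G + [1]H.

(14, 19)

First 4G:
Repeated addition: build up to 4G.
2G: tangent at (18, 19): λ = (3·18² + 10)/(2·19) ≡ 16/15. 15⁻¹ ≡ 20 (mod 23) since 15·20 = 300 ≡ 1, so λ ≡ 16·20 ≡ 21.
  x = λ² - 18 - 18 = 441 - 36 ≡ 14; y = λ·(18 - 14) - 19 ≡ 19. → (14, 19)
3G: (14, 19) + (18, 19). λ = (19 - 19)/(18 - 14) ≡ 0/4 mod 23. 4⁻¹ ≡ 6 (mod 23), so λ ≡ 0.
  x = λ² - 14 - 18 = 0 - 32 ≡ 14; y = λ·(14 - 14) - 19 ≡ 4. → (14, 4)
4G: (14, 4) + (18, 19). λ = (19 - 4)/(18 - 14) ≡ 15/4 mod 23. 4⁻¹ ≡ 6 (mod 23), so λ ≡ 21.
  x = λ² - 14 - 18 = 441 - 32 ≡ 18; y = λ·(14 - 18) - 4 ≡ 4. → (18, 4)
4G = (18, 4).
Finally 4G + H:
(18, 4) + (14, 4). λ = (4 - 4)/(14 - 18) ≡ 0/19 mod 23. 19⁻¹ ≡ 17 (mod 23), so λ ≡ 0.
  x = λ² - 18 - 14 = 0 - 32 ≡ 14; y = λ·(18 - 14) - 4 ≡ 19. → (14, 19)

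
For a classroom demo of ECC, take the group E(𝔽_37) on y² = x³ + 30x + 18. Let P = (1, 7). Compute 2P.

tangent at (1, 7): λ = (3·1² + 30)/(2·7) ≡ 33/14. 14⁻¹ ≡ 8 (mod 37) since 14·8 = 112 ≡ 1, so λ ≡ 33·8 ≡ 5.
  x = λ² - 1 - 1 = 25 - 2 ≡ 23; y = λ·(1 - 23) - 7 ≡ 31. → (23, 31)

(23, 31)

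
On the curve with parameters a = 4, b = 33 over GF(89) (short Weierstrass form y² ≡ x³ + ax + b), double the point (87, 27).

tangent at (87, 27): λ = (3·87² + 4)/(2·27) ≡ 16/54. 54⁻¹ ≡ 61 (mod 89) since 54·61 = 3294 ≡ 1, so λ ≡ 16·61 ≡ 86.
  x = λ² - 87 - 87 = 7396 - 174 ≡ 13; y = λ·(87 - 13) - 27 ≡ 18. → (13, 18)

(13, 18)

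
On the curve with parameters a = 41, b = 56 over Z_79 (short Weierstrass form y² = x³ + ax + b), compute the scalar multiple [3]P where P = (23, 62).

(70, 8)

Repeated addition: build up to 3P.
2P: tangent at (23, 62): λ = (3·23² + 41)/(2·62) ≡ 48/45. 45⁻¹ ≡ 72 (mod 79) since 45·72 = 3240 ≡ 1, so λ ≡ 48·72 ≡ 59.
  x = λ² - 23 - 23 = 3481 - 46 ≡ 38; y = λ·(23 - 38) - 62 ≡ 1. → (38, 1)
3P: (38, 1) + (23, 62). λ = (62 - 1)/(23 - 38) ≡ 61/64 mod 79. 64⁻¹ ≡ 21 (mod 79) since 64·21 = 1344 ≡ 1, so λ ≡ 17.
  x = λ² - 38 - 23 = 289 - 61 ≡ 70; y = λ·(38 - 70) - 1 ≡ 8. → (70, 8)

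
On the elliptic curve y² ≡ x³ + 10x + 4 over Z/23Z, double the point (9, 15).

tangent at (9, 15): λ = (3·9² + 10)/(2·15) ≡ 0/7. 7⁻¹ ≡ 10 (mod 23) since 7·10 = 70 ≡ 1, so λ ≡ 0·10 ≡ 0.
  x = λ² - 9 - 9 = 0 - 18 ≡ 5; y = λ·(9 - 5) - 15 ≡ 8. → (5, 8)

(5, 8)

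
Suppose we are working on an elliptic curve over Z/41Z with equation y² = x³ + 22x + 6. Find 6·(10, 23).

Write G = (10, 23).
Double-and-add on 6 = (110)₂. Start with G = (10, 23) for the leading 1-bit.
double: tangent at (10, 23): λ = (3·10² + 22)/(2·23) ≡ 35/5. 5⁻¹ ≡ 33 (mod 41), so λ ≡ 35·33 ≡ 7.
  x = λ² - 10 - 10 = 49 - 20 ≡ 29; y = λ·(10 - 29) - 23 ≡ 8. → (29, 8)
add G: (29, 8) + (10, 23). λ = (23 - 8)/(10 - 29) ≡ 15/22 mod 41. 22⁻¹ ≡ 28 (mod 41), so λ ≡ 10.
  x = λ² - 29 - 10 = 100 - 39 ≡ 20; y = λ·(29 - 20) - 8 ≡ 0. → (20, 0)
double: (20, 0) + (20, 0): same x and y₁ ≡ -y₂, so the sum is O.

O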